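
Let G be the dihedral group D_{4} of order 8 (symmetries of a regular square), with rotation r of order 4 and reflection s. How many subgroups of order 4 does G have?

|G| = 8 and 4 | 8, so subgroups of order 4 are possible by Lagrange.
The subgroups of order 4 are: {e, r, r^2, r^3}; {e, r^2, s, r^2s}; {e, r^2, rs, r^3s}.
So G has 3 subgroups of order 4.

3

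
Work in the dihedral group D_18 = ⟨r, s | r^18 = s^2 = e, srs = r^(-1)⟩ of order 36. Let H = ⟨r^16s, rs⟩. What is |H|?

|⟨r^16s⟩| = 2 and |⟨rs⟩| = 2, so |H| is a multiple of lcm(2, 2) = 2 and divides |G| = 36.
Closing under the operation: H = {e, r^3, r^6, r^9, r^12, r^15, rs, r^4s, r^7s, r^10s, r^13s, r^16s}, so |H| = 12.

12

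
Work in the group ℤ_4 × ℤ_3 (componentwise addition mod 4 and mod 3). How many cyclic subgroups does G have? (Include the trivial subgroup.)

6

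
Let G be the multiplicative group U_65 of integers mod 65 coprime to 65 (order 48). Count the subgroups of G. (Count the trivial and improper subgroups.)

30

|G| = 48, so by Lagrange every subgroup order divides 48. Divisors: 1, 2, 3, 4, 6, 8, 12, 16, 24, 48.
Subgroups by order — order 1: 1; order 2: 3; order 3: 1; order 4: 7; order 6: 3; order 8: 3; order 12: 7; order 16: 1; order 24: 3; order 48: 1.
Total: 1 + 3 + 1 + 7 + 3 + 3 + 7 + 1 + 3 + 1 = 30.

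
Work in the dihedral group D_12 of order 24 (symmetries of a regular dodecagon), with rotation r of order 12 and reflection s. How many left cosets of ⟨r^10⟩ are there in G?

4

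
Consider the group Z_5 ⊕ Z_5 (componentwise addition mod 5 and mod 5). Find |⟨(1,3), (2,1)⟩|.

5

|⟨(1,3)⟩| = 5 and |⟨(2,1)⟩| = 5, so |H| is a multiple of lcm(5, 5) = 5 and divides |G| = 25.
Closing under the operation: H = {(0,0), (1,3), (2,1), (3,4), (4,2)}, so |H| = 5.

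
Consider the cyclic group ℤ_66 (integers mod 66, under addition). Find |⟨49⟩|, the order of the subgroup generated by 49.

66

In ℤ_66, the order of an element a is n/gcd(a, n).
gcd(49, 66) = 1, so |⟨49⟩| = 66/1 = 66.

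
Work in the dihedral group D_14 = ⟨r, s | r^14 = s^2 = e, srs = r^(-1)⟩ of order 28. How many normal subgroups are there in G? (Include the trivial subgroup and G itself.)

G has 28 subgroups. Checking conjugation-invariance by order — order 1: 1/1 normal; order 2: 1/15 normal; order 4: 0/7 normal; order 7: 1/1 normal; order 14: 3/3 normal; order 28: 1/1 normal.
Total normal subgroups: 7.

7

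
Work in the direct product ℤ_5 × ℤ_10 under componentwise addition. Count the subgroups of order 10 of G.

6

|G| = 50 and 10 | 50, so subgroups of order 10 are possible by Lagrange.
The subgroups of order 10 are: {(0,0), (0,1), (0,2), (0,3), (0,4), (0,5), (0,6), (0,7), (0,8), (0,9)}; {(0,0), (0,5), (1,0), (1,5), (2,0), (2,5), (3,0), (3,5), (4,0), (4,5)}; {(0,0), (0,5), (1,1), (1,6), (2,2), (2,7), (3,3), (3,8), (4,4), (4,9)}; {(0,0), (0,5), (1,2), (1,7), (2,4), (2,9), (3,1), (3,6), (4,3), (4,8)}; … (6 in all).
So G has 6 subgroups of order 10.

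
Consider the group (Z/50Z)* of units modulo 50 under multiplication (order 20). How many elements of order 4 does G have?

The elements of order 4 are: 7, 43.
That's 2.

2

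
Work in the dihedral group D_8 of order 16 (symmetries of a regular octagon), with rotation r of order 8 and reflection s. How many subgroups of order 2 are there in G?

|G| = 16 and 2 | 16, so subgroups of order 2 are possible by Lagrange.
The subgroups of order 2 are: {e, r^2s}; {e, r^3s}; {e, r^4}; {e, r^4s}; … (9 in all).
So G has 9 subgroups of order 2.

9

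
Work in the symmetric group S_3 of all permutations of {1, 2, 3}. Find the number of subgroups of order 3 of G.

1

|G| = 6 and 3 | 6, so subgroups of order 3 are possible by Lagrange.
The subgroups of order 3 are: {e, (1 2 3), (1 3 2)}.
So G has 1 subgroup of order 3.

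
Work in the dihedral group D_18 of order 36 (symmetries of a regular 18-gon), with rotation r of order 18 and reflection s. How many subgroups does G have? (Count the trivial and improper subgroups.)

45

|G| = 36, so by Lagrange every subgroup order divides 36. Divisors: 1, 2, 3, 4, 6, 9, 12, 18, 36.
Subgroups by order — order 1: 1; order 2: 19; order 3: 1; order 4: 9; order 6: 7; order 9: 1; order 12: 3; order 18: 3; order 36: 1.
Total: 1 + 19 + 1 + 9 + 7 + 1 + 3 + 3 + 1 = 45.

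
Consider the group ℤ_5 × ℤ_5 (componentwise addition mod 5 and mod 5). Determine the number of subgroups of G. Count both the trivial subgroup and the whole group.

|G| = 25, so by Lagrange every subgroup order divides 25. Divisors: 1, 5, 25.
Subgroups by order — order 1: 1; order 5: 6; order 25: 1.
Total: 1 + 6 + 1 = 8.

8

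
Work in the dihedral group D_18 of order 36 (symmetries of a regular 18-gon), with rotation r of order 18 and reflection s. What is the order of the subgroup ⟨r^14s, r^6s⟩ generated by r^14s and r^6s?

18

|⟨r^14s⟩| = 2 and |⟨r^6s⟩| = 2, so |H| is a multiple of lcm(2, 2) = 2 and divides |G| = 36.
Closing under the operation: H = {e, r^2, r^4, r^6, r^8, r^10, r^12, r^14, r^16, s, r^2s, r^4s, r^6s, r^8s, r^10s, r^12s, r^14s, r^16s}, so |H| = 18.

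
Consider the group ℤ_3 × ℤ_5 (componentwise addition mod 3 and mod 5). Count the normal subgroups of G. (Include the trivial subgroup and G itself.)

G is abelian, so every subgroup is normal.
G has 4 subgroups in total, hence 4 normal subgroups.

4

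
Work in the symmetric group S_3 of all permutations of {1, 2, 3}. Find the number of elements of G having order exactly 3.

2

The elements of order 3 are: (1 2 3), (1 3 2).
That's 2.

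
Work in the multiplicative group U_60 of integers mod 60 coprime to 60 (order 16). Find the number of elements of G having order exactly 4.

8

The elements of order 4 are: 7, 13, 17, 23, 37, 43, 47, 53.
That's 8.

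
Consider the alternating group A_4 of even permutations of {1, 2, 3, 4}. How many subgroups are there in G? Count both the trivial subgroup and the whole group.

|G| = 12, so by Lagrange every subgroup order divides 12. Divisors: 1, 2, 3, 4, 6, 12.
Subgroups by order — order 1: 1; order 2: 3; order 3: 4; order 4: 1; order 6: 0; order 12: 1.
Total: 1 + 3 + 4 + 1 + 0 + 1 = 10.

10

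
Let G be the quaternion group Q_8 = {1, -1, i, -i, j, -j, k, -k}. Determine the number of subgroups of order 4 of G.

3

|G| = 8 and 4 | 8, so subgroups of order 4 are possible by Lagrange.
The subgroups of order 4 are: {1, -1, i, -i}; {1, -1, j, -j}; {1, -1, k, -k}.
So G has 3 subgroups of order 4.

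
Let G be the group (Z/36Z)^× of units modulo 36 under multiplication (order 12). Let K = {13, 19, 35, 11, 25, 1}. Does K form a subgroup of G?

No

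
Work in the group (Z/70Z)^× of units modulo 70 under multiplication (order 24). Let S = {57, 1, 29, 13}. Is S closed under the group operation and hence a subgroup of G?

No

13 ∈ S but its inverse 27 ∉ S, so S is not a subgroup.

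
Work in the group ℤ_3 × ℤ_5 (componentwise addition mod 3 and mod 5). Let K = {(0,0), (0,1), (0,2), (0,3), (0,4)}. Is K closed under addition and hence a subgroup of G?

Yes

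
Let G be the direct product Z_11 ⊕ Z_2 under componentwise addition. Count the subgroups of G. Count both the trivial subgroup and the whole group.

4

|G| = 22, so by Lagrange every subgroup order divides 22. Divisors: 1, 2, 11, 22.
Subgroups by order — order 1: 1; order 2: 1; order 11: 1; order 22: 1.
Total: 1 + 1 + 1 + 1 = 4.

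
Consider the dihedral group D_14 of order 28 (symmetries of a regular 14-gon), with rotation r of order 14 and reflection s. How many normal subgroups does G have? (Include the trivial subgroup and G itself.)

7

G has 28 subgroups. Checking conjugation-invariance by order — order 1: 1/1 normal; order 2: 1/15 normal; order 4: 0/7 normal; order 7: 1/1 normal; order 14: 3/3 normal; order 28: 1/1 normal.
Total normal subgroups: 7.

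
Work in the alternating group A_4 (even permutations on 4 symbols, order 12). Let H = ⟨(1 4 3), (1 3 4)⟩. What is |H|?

3

|⟨(1 4 3)⟩| = 3 and |⟨(1 3 4)⟩| = 3, so |H| is a multiple of lcm(3, 3) = 3 and divides |G| = 12.
Closing under the operation: H = {e, (1 3 4), (1 4 3)}, so |H| = 3.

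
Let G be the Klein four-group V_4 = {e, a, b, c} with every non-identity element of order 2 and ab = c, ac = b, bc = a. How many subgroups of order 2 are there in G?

3

|G| = 4 and 2 | 4, so subgroups of order 2 are possible by Lagrange.
The subgroups of order 2 are: {e, a}; {e, b}; {e, c}.
So G has 3 subgroups of order 2.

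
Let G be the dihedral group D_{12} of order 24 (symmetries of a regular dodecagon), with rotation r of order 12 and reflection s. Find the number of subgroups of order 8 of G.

|G| = 24 and 8 | 24, so subgroups of order 8 are possible by Lagrange.
The subgroups of order 8 are: {e, r^3, r^6, r^9, rs, r^4s, r^7s, r^10s}; {e, r^3, r^6, r^9, r^2s, r^5s, r^8s, r^11s}; {e, r^3, r^6, r^9, s, r^3s, r^6s, r^9s}.
So G has 3 subgroups of order 8.

3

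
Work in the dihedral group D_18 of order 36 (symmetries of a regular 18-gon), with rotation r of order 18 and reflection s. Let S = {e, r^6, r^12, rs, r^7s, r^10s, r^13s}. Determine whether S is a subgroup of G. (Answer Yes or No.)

No

|S| = 7 does not divide |G| = 36, so by Lagrange S is not a subgroup.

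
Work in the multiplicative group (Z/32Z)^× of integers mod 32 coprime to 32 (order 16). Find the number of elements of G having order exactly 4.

The elements of order 4 are: 7, 9, 23, 25.
That's 4.

4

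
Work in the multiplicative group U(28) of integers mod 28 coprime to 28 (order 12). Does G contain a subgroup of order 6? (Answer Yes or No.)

6 | 12. A subgroup of order 6 is {1, 9, 11, 15, 23, 25}.

Yes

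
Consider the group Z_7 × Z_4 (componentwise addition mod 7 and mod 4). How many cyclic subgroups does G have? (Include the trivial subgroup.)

6

A cyclic subgroup of order d is generated by each of its φ(d) elements of order d, so the cyclic subgroups of order d number (#elements of order d)/φ(d).
Cyclic subgroups by order — order 1: 1; order 2: 1; order 4: 1; order 7: 1; order 14: 1; order 28: 1.
Total: 6.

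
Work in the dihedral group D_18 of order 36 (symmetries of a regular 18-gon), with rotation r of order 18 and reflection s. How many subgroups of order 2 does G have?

19

|G| = 36 and 2 | 36, so subgroups of order 2 are possible by Lagrange.
The subgroups of order 2 are: {e, r^10s}; {e, r^11s}; {e, r^12s}; {e, r^13s}; … (19 in all).
So G has 19 subgroups of order 2.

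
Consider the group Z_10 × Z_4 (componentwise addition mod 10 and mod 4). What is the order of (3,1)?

20

The order of (3,1) in Z_10 × Z_4 is lcm(ord(3) in Z_10, ord(1) in Z_4).
ord(3) = 10 and ord(1) = 4, so |⟨(3,1)⟩| = lcm(10, 4) = 20.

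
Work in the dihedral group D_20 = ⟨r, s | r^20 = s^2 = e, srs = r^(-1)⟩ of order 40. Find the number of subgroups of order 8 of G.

|G| = 40 and 8 | 40, so subgroups of order 8 are possible by Lagrange.
The subgroups of order 8 are: {e, r^5, r^10, r^15, s, r^5s, r^10s, r^15s}; {e, r^5, r^10, r^15, rs, r^6s, r^11s, r^16s}; {e, r^5, r^10, r^15, r^2s, r^7s, r^12s, r^17s}; {e, r^5, r^10, r^15, r^3s, r^8s, r^13s, r^18s}; … (5 in all).
So G has 5 subgroups of order 8.

5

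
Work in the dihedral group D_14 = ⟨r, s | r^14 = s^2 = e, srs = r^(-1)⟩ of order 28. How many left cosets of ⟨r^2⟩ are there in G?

4

|⟨r^2⟩| = 7 and |G| = 28.
By Lagrange, [G : H] = |G|/|H| = 28/7 = 4.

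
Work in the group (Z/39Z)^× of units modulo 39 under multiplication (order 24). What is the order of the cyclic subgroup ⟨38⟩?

2

Compute successive powers of 38 mod 39: 38, 1; 38^2 ≡ 1 (mod 39).
So |⟨38⟩| = 2.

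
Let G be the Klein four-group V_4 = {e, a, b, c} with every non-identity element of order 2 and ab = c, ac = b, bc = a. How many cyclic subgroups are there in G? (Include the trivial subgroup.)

4

A cyclic subgroup of order d is generated by each of its φ(d) elements of order d, so the cyclic subgroups of order d number (#elements of order d)/φ(d).
Cyclic subgroups by order — order 1: 1; order 2: 3.
Total: 4.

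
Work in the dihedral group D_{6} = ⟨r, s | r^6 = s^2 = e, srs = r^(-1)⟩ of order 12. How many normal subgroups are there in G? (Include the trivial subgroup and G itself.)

G has 16 subgroups. Checking conjugation-invariance by order — order 1: 1/1 normal; order 2: 1/7 normal; order 3: 1/1 normal; order 4: 0/3 normal; order 6: 3/3 normal; order 12: 1/1 normal.
Total normal subgroups: 7.

7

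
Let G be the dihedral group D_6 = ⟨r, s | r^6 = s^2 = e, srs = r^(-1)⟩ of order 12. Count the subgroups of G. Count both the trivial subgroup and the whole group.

|G| = 12, so by Lagrange every subgroup order divides 12. Divisors: 1, 2, 3, 4, 6, 12.
Subgroups by order — order 1: 1; order 2: 7; order 3: 1; order 4: 3; order 6: 3; order 12: 1.
Total: 1 + 7 + 1 + 3 + 3 + 1 = 16.

16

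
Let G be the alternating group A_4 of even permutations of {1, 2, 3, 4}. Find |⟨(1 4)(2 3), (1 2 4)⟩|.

|⟨(1 4)(2 3)⟩| = 2 and |⟨(1 2 4)⟩| = 3, so |H| is a multiple of lcm(2, 3) = 6 and divides |G| = 12.
Closing {(1 4)(2 3), (1 2 4)} under the group operation gives all of G, so |H| = 12.

12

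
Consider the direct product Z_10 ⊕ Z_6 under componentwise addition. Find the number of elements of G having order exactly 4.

0

An element (a,b) has order lcm(ord(a), ord(b)); count pairs with lcm equal to 4.
Enumerating gives 0 such elements.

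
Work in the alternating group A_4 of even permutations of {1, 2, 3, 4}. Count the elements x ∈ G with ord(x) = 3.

The elements of order 3 are: (2 3 4), (2 4 3), (1 2 3), (1 2 4), (1 3 2), (1 3 4), (1 4 2), (1 4 3).
That's 8.

8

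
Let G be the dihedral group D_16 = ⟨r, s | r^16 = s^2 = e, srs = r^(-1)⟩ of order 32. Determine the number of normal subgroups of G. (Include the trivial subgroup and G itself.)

8

G has 36 subgroups. Checking conjugation-invariance by order — order 1: 1/1 normal; order 2: 1/17 normal; order 4: 1/9 normal; order 8: 1/5 normal; order 16: 3/3 normal; order 32: 1/1 normal.
Total normal subgroups: 8.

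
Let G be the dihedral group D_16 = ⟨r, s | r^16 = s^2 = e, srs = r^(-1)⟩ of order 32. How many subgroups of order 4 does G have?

|G| = 32 and 4 | 32, so subgroups of order 4 are possible by Lagrange.
The subgroups of order 4 are: {e, r^8, r^2s, r^10s}; {e, r^8, r^3s, r^11s}; {e, r^4, r^8, r^12}; {e, r^8, r^4s, r^12s}; … (9 in all).
So G has 9 subgroups of order 4.

9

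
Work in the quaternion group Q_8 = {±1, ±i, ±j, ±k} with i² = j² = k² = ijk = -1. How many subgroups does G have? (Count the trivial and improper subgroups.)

6

|G| = 8, so by Lagrange every subgroup order divides 8. Divisors: 1, 2, 4, 8.
Subgroups by order — order 1: 1; order 2: 1; order 4: 3; order 8: 1.
Total: 1 + 1 + 3 + 1 = 6.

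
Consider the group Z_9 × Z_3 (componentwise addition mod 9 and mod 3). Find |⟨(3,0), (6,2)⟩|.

|⟨(3,0)⟩| = 3 and |⟨(6,2)⟩| = 3, so |H| is a multiple of lcm(3, 3) = 3 and divides |G| = 27.
Closing under the operation: H = {(0,0), (0,1), (0,2), (3,0), (3,1), (3,2), (6,0), (6,1), (6,2)}, so |H| = 9.

9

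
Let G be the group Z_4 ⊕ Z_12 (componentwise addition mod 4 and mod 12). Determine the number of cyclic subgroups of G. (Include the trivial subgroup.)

20

A cyclic subgroup of order d is generated by each of its φ(d) elements of order d, so the cyclic subgroups of order d number (#elements of order d)/φ(d).
Cyclic subgroups by order — order 1: 1; order 2: 3; order 3: 1; order 4: 6; order 6: 3; order 12: 6.
Total: 20.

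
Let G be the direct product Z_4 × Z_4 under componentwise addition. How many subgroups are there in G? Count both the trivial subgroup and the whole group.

15

|G| = 16, so by Lagrange every subgroup order divides 16. Divisors: 1, 2, 4, 8, 16.
Subgroups by order — order 1: 1; order 2: 3; order 4: 7; order 8: 3; order 16: 1.
Total: 1 + 3 + 7 + 3 + 1 = 15.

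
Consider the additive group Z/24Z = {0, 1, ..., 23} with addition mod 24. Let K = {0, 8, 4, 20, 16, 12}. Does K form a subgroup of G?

Yes

|K| = 6 divides |G| = 24, consistent with Lagrange.
K contains the identity, every element's inverse is in K, and K is closed under +: it is a subgroup.
In fact K = ⟨4⟩.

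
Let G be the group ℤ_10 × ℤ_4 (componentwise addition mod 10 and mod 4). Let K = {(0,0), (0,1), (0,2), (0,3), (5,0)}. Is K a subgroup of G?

Closure fails: (0,1) + (5,0) = (5,1) ∉ K. So K is not a subgroup.

No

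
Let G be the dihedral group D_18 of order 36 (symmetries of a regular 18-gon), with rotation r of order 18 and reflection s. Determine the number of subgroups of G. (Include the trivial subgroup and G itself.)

|G| = 36, so by Lagrange every subgroup order divides 36. Divisors: 1, 2, 3, 4, 6, 9, 12, 18, 36.
Subgroups by order — order 1: 1; order 2: 19; order 3: 1; order 4: 9; order 6: 7; order 9: 1; order 12: 3; order 18: 3; order 36: 1.
Total: 1 + 19 + 1 + 9 + 7 + 1 + 3 + 3 + 1 = 45.

45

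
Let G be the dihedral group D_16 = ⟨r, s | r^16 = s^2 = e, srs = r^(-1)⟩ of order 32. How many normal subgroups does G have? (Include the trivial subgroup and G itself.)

8

G has 36 subgroups. Checking conjugation-invariance by order — order 1: 1/1 normal; order 2: 1/17 normal; order 4: 1/9 normal; order 8: 1/5 normal; order 16: 3/3 normal; order 32: 1/1 normal.
Total normal subgroups: 8.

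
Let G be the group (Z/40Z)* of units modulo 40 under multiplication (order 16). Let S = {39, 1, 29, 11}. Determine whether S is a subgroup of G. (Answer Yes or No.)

|S| = 4 divides |G| = 16, consistent with Lagrange.
S contains the identity, every element's inverse is in S, and S is closed under ·: it is a subgroup.

Yes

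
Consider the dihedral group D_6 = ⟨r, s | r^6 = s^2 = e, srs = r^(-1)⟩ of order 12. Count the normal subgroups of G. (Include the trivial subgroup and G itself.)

7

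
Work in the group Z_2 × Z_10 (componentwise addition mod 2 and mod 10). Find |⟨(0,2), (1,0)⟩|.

10

|⟨(0,2)⟩| = 5 and |⟨(1,0)⟩| = 2, so |H| is a multiple of lcm(5, 2) = 10 and divides |G| = 20.
Closing under the operation: H = {(0,0), (0,2), (0,4), (0,6), (0,8), (1,0), (1,2), (1,4), (1,6), (1,8)}, so |H| = 10.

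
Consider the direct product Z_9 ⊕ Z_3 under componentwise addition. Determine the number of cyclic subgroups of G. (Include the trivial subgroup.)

Each element a generates a cyclic subgroup ⟨a⟩; distinct elements may generate the same one (a cyclic group of order d has φ(d) generators).
Cyclic subgroups by order — order 1: 1; order 3: 4; order 9: 3.
Total: 8.

8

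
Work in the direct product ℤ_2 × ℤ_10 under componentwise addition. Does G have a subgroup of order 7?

No

7 does not divide |G| = 20, so by Lagrange no subgroup of order 7 exists.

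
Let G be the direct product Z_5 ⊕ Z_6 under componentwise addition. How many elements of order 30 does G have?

8

An element (a,b) has order lcm(ord(a), ord(b)); count pairs with lcm equal to 30.
Enumerating gives 8 such elements.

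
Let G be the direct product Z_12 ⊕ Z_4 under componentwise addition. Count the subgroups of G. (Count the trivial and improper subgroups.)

30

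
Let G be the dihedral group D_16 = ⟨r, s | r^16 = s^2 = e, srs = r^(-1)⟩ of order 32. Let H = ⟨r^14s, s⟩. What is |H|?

16

|⟨r^14s⟩| = 2 and |⟨s⟩| = 2, so |H| is a multiple of lcm(2, 2) = 2 and divides |G| = 32.
Closing under the operation: H = {e, r^2, r^4, r^6, r^8, r^10, r^12, r^14, s, r^2s, r^4s, r^6s, r^8s, r^10s, r^12s, r^14s}, so |H| = 16.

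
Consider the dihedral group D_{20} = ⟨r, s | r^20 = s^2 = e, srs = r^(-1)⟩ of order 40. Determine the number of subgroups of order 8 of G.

5

|G| = 40 and 8 | 40, so subgroups of order 8 are possible by Lagrange.
The subgroups of order 8 are: {e, r^5, r^10, r^15, s, r^5s, r^10s, r^15s}; {e, r^5, r^10, r^15, rs, r^6s, r^11s, r^16s}; {e, r^5, r^10, r^15, r^2s, r^7s, r^12s, r^17s}; {e, r^5, r^10, r^15, r^3s, r^8s, r^13s, r^18s}; … (5 in all).
So G has 5 subgroups of order 8.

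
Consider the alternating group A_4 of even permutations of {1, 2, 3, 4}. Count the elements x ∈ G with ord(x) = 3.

The elements of order 3 are: (2 3 4), (2 4 3), (1 2 3), (1 2 4), (1 3 2), (1 3 4), (1 4 2), (1 4 3).
That's 8.

8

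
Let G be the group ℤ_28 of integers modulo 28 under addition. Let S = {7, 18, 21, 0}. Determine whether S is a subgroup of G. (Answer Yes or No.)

No

18 ∈ S but its inverse 10 ∉ S, so S is not a subgroup.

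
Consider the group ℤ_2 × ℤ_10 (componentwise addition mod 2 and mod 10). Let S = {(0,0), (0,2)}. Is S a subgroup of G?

(0,2) ∈ S but its inverse (0,8) ∉ S, so S is not a subgroup.

No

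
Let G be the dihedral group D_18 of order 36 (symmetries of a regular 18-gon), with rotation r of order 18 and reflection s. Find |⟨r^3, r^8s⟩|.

12

|⟨r^3⟩| = 6 and |⟨r^8s⟩| = 2, so |H| is a multiple of lcm(6, 2) = 6 and divides |G| = 36.
Closing under the operation: H = {e, r^3, r^6, r^9, r^12, r^15, r^2s, r^5s, r^8s, r^11s, r^14s, r^17s}, so |H| = 12.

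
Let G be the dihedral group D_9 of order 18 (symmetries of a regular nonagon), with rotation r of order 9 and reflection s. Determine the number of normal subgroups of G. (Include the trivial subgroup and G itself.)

4

G has 16 subgroups. Checking conjugation-invariance by order — order 1: 1/1 normal; order 2: 0/9 normal; order 3: 1/1 normal; order 6: 0/3 normal; order 9: 1/1 normal; order 18: 1/1 normal.
Total normal subgroups: 4.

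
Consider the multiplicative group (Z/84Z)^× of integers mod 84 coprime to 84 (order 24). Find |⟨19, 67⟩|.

12

|⟨19⟩| = 6 and |⟨67⟩| = 6, so |H| is a multiple of lcm(6, 6) = 6 and divides |G| = 24.
Closing under the operation: H = {1, 13, 19, 25, 31, 37, 43, 55, 61, 67, 73, 79}, so |H| = 12.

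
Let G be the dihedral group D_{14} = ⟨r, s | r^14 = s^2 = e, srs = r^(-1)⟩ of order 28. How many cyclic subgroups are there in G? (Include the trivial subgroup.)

18

Group the elements of G by the cyclic subgroup they generate; each cyclic subgroup of order d accounts for φ(d) elements.
Cyclic subgroups by order — order 1: 1; order 2: 15; order 7: 1; order 14: 1.
Total: 18.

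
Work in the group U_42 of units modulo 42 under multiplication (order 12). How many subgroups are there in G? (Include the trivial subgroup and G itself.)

10

|G| = 12, so by Lagrange every subgroup order divides 12. Divisors: 1, 2, 3, 4, 6, 12.
Subgroups by order — order 1: 1; order 2: 3; order 3: 1; order 4: 1; order 6: 3; order 12: 1.
Total: 1 + 3 + 1 + 1 + 3 + 1 = 10.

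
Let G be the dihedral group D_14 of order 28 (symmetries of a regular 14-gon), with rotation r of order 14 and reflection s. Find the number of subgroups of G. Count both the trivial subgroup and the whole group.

28

|G| = 28, so by Lagrange every subgroup order divides 28. Divisors: 1, 2, 4, 7, 14, 28.
Subgroups by order — order 1: 1; order 2: 15; order 4: 7; order 7: 1; order 14: 3; order 28: 1.
Total: 1 + 15 + 7 + 1 + 3 + 1 = 28.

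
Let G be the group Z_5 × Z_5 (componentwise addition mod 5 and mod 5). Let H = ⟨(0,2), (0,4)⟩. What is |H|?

5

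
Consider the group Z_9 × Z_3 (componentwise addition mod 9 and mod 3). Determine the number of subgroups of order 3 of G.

4

|G| = 27 and 3 | 27, so subgroups of order 3 are possible by Lagrange.
The subgroups of order 3 are: {(0,0), (0,1), (0,2)}; {(0,0), (3,0), (6,0)}; {(0,0), (3,1), (6,2)}; {(0,0), (3,2), (6,1)}.
So G has 4 subgroups of order 3.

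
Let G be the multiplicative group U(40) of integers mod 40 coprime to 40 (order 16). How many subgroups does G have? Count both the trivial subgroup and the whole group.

27

|G| = 16, so by Lagrange every subgroup order divides 16. Divisors: 1, 2, 4, 8, 16.
Subgroups by order — order 1: 1; order 2: 7; order 4: 11; order 8: 7; order 16: 1.
Total: 1 + 7 + 11 + 7 + 1 = 27.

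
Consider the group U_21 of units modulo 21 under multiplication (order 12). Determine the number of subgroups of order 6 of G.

3

|G| = 12 and 6 | 12, so subgroups of order 6 are possible by Lagrange.
The subgroups of order 6 are: {1, 4, 10, 13, 16, 19}; {1, 2, 4, 8, 11, 16}; {1, 4, 5, 16, 17, 20}.
So G has 3 subgroups of order 6.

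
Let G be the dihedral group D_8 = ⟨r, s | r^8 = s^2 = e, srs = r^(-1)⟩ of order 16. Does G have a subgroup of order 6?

No

6 does not divide |G| = 16, so by Lagrange no subgroup of order 6 exists.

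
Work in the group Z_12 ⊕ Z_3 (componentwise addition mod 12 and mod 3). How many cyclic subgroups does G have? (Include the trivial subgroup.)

Each element a generates a cyclic subgroup ⟨a⟩; distinct elements may generate the same one (a cyclic group of order d has φ(d) generators).
Cyclic subgroups by order — order 1: 1; order 2: 1; order 3: 4; order 4: 1; order 6: 4; order 12: 4.
Total: 15.

15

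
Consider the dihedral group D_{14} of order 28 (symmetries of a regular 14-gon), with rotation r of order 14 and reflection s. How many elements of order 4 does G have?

No element of G has order 4 (even though 4 | 28).

0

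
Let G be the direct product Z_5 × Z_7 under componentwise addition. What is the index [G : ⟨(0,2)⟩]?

|⟨(0,2)⟩| = 7 and |G| = 35.
By Lagrange, [G : H] = |G|/|H| = 35/7 = 5.

5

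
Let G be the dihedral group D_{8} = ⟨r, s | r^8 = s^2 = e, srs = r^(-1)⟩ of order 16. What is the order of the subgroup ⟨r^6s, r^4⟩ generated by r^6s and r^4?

4

|⟨r^6s⟩| = 2 and |⟨r^4⟩| = 2, so |H| is a multiple of lcm(2, 2) = 2 and divides |G| = 16.
Closing under the operation: H = {e, r^4, r^2s, r^6s}, so |H| = 4.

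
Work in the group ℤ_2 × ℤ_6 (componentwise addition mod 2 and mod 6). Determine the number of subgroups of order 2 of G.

3

|G| = 12 and 2 | 12, so subgroups of order 2 are possible by Lagrange.
The subgroups of order 2 are: {(0,0), (0,3)}; {(0,0), (1,0)}; {(0,0), (1,3)}.
So G has 3 subgroups of order 2.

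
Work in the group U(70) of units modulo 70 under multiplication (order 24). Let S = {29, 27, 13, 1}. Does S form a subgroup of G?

Yes

|S| = 4 divides |G| = 24, consistent with Lagrange.
S contains the identity, every element's inverse is in S, and S is closed under ·: it is a subgroup.
In fact S = ⟨27⟩.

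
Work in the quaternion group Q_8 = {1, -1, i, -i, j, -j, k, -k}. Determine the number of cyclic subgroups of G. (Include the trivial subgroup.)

A cyclic subgroup of order d is generated by each of its φ(d) elements of order d, so the cyclic subgroups of order d number (#elements of order d)/φ(d).
Cyclic subgroups by order — order 1: 1; order 2: 1; order 4: 3.
Total: 5.

5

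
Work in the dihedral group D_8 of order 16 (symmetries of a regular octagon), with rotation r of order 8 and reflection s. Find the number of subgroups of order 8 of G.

3

|G| = 16 and 8 | 16, so subgroups of order 8 are possible by Lagrange.
The subgroups of order 8 are: {e, r, r^2, r^3, r^4, r^5, r^6, r^7}; {e, r^2, r^4, r^6, s, r^2s, r^4s, r^6s}; {e, r^2, r^4, r^6, rs, r^3s, r^5s, r^7s}.
So G has 3 subgroups of order 8.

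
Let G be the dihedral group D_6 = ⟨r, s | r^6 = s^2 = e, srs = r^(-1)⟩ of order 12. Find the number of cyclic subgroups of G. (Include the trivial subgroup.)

10

Each element a generates a cyclic subgroup ⟨a⟩; distinct elements may generate the same one (a cyclic group of order d has φ(d) generators).
Cyclic subgroups by order — order 1: 1; order 2: 7; order 3: 1; order 6: 1.
Total: 10.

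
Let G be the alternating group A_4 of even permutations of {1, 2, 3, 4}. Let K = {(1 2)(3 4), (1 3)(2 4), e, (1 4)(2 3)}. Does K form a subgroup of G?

Yes

|K| = 4 divides |G| = 12, consistent with Lagrange.
K contains the identity, every element's inverse is in K, and K is closed under ∘: it is a subgroup.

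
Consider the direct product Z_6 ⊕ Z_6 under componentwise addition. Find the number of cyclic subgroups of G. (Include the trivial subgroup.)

20

A cyclic subgroup of order d is generated by each of its φ(d) elements of order d, so the cyclic subgroups of order d number (#elements of order d)/φ(d).
Cyclic subgroups by order — order 1: 1; order 2: 3; order 3: 4; order 6: 12.
Total: 20.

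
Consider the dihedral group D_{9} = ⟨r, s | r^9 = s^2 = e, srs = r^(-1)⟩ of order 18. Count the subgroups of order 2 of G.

|G| = 18 and 2 | 18, so subgroups of order 2 are possible by Lagrange.
The subgroups of order 2 are: {e, r^2s}; {e, r^3s}; {e, r^4s}; {e, r^5s}; … (9 in all).
So G has 9 subgroups of order 2.

9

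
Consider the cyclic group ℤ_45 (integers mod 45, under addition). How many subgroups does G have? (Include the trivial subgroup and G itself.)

6

A cyclic group of order 45 has exactly one subgroup for each divisor of 45.
Divisors of 45: 1, 3, 5, 9, 15, 45.
So ℤ_45 has 6 subgroups.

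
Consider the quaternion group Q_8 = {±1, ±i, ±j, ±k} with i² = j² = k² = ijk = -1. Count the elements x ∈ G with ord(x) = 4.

The elements of order 4 are: i, -i, j, -j, k, -k.
That's 6.

6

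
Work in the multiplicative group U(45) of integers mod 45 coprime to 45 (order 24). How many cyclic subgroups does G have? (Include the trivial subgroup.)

Each element a generates a cyclic subgroup ⟨a⟩; distinct elements may generate the same one (a cyclic group of order d has φ(d) generators).
Cyclic subgroups by order — order 1: 1; order 2: 3; order 3: 1; order 4: 2; order 6: 3; order 12: 2.
Total: 12.

12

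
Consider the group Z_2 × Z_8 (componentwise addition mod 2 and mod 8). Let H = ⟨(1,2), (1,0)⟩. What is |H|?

|⟨(1,2)⟩| = 4 and |⟨(1,0)⟩| = 2, so |H| is a multiple of lcm(4, 2) = 4 and divides |G| = 16.
Closing under the operation: H = {(0,0), (0,2), (0,4), (0,6), (1,0), (1,2), (1,4), (1,6)}, so |H| = 8.

8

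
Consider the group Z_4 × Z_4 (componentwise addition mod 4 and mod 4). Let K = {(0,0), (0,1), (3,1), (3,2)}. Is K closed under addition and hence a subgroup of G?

No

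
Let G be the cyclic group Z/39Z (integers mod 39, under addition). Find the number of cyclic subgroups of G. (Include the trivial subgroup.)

4

Group the elements of G by the cyclic subgroup they generate; each cyclic subgroup of order d accounts for φ(d) elements.
Cyclic subgroups by order — order 1: 1; order 3: 1; order 13: 1; order 39: 1.
Total: 4.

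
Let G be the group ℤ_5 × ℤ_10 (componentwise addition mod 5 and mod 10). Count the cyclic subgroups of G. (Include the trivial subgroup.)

14

Group the elements of G by the cyclic subgroup they generate; each cyclic subgroup of order d accounts for φ(d) elements.
Cyclic subgroups by order — order 1: 1; order 2: 1; order 5: 6; order 10: 6.
Total: 14.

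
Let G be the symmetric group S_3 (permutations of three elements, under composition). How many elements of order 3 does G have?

2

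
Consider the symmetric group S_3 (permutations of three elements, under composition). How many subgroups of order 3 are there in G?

1

|G| = 6 and 3 | 6, so subgroups of order 3 are possible by Lagrange.
The subgroups of order 3 are: {e, (1 2 3), (1 3 2)}.
So G has 1 subgroup of order 3.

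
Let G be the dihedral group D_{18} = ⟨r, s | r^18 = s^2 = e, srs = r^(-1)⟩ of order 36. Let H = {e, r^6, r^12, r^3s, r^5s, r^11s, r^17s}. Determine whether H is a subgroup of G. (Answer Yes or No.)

No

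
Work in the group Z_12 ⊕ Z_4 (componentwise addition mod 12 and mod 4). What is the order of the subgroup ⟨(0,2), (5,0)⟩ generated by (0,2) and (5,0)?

24

|⟨(0,2)⟩| = 2 and |⟨(5,0)⟩| = 12, so |H| is a multiple of lcm(2, 12) = 12 and divides |G| = 48.
Closing under the operation: H = {(0,0), (0,2), (1,0), (1,2), (2,0), (2,2), (3,0), (3,2), (4,0), (4,2), (5,0), (5,2), (6,0), (6,2), (7,0), (7,2), (8,0), (8,2), (9,0), (9,2), (10,0), (10,2), (11,0), (11,2)}, so |H| = 24.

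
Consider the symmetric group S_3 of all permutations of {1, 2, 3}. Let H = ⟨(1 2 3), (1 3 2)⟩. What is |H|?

3

|⟨(1 2 3)⟩| = 3 and |⟨(1 3 2)⟩| = 3, so |H| is a multiple of lcm(3, 3) = 3 and divides |G| = 6.
Closing under the operation: H = {e, (1 2 3), (1 3 2)}, so |H| = 3.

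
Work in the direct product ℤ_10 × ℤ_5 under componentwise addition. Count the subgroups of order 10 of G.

6

|G| = 50 and 10 | 50, so subgroups of order 10 are possible by Lagrange.
The subgroups of order 10 are: {(0,0), (0,1), (0,2), (0,3), (0,4), (5,0), (5,1), (5,2), (5,3), (5,4)}; {(0,0), (1,0), (2,0), (3,0), (4,0), (5,0), (6,0), (7,0), (8,0), (9,0)}; {(0,0), (1,1), (2,2), (3,3), (4,4), (5,0), (6,1), (7,2), (8,3), (9,4)}; {(0,0), (1,2), (2,4), (3,1), (4,3), (5,0), (6,2), (7,4), (8,1), (9,3)}; … (6 in all).
So G has 6 subgroups of order 10.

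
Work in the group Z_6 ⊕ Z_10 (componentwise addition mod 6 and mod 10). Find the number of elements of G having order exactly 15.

An element (a,b) has order lcm(ord(a), ord(b)); count pairs with lcm equal to 15.
Enumerating gives 8 such elements.

8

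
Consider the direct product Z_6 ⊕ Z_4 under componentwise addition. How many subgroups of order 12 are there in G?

|G| = 24 and 12 | 24, so subgroups of order 12 are possible by Lagrange.
The subgroups of order 12 are: {(0,0), (0,1), (0,2), (0,3), (2,0), (2,1), (2,2), (2,3), (4,0), (4,1), (4,2), (4,3)}; {(0,0), (0,2), (1,0), (1,2), (2,0), (2,2), (3,0), (3,2), (4,0), (4,2), (5,0), (5,2)}; {(0,0), (0,2), (1,1), (1,3), (2,0), (2,2), (3,1), (3,3), (4,0), (4,2), (5,1), (5,3)}.
So G has 3 subgroups of order 12.

3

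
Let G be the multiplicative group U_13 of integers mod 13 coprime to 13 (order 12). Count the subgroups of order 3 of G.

|G| = 12 and 3 | 12, so subgroups of order 3 are possible by Lagrange.
The subgroups of order 3 are: {1, 3, 9}.
So G has 1 subgroup of order 3.

1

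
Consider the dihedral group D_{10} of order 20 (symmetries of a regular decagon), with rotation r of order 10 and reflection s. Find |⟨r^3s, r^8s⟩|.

4

|⟨r^3s⟩| = 2 and |⟨r^8s⟩| = 2, so |H| is a multiple of lcm(2, 2) = 2 and divides |G| = 20.
Closing under the operation: H = {e, r^5, r^3s, r^8s}, so |H| = 4.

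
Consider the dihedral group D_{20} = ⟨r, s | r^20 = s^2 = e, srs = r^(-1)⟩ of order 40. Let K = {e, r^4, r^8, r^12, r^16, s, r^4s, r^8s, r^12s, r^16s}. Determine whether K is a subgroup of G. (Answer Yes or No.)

|K| = 10 divides |G| = 40, consistent with Lagrange.
K contains the identity, every element's inverse is in K, and K is closed under ·: it is a subgroup.

Yes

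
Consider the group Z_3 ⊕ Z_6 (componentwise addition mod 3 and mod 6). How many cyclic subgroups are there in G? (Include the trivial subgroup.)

10

A cyclic subgroup of order d is generated by each of its φ(d) elements of order d, so the cyclic subgroups of order d number (#elements of order d)/φ(d).
Cyclic subgroups by order — order 1: 1; order 2: 1; order 3: 4; order 6: 4.
Total: 10.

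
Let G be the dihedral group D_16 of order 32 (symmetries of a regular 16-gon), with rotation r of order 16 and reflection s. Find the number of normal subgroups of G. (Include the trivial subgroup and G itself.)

G has 36 subgroups. Checking conjugation-invariance by order — order 1: 1/1 normal; order 2: 1/17 normal; order 4: 1/9 normal; order 8: 1/5 normal; order 16: 3/3 normal; order 32: 1/1 normal.
Total normal subgroups: 8.

8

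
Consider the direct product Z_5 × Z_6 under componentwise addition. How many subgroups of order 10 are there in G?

|G| = 30 and 10 | 30, so subgroups of order 10 are possible by Lagrange.
The subgroups of order 10 are: {(0,0), (0,3), (1,0), (1,3), (2,0), (2,3), (3,0), (3,3), (4,0), (4,3)}.
So G has 1 subgroup of order 10.

1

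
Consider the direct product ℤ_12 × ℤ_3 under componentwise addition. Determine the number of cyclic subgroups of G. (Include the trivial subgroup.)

A cyclic subgroup of order d is generated by each of its φ(d) elements of order d, so the cyclic subgroups of order d number (#elements of order d)/φ(d).
Cyclic subgroups by order — order 1: 1; order 2: 1; order 3: 4; order 4: 1; order 6: 4; order 12: 4.
Total: 15.

15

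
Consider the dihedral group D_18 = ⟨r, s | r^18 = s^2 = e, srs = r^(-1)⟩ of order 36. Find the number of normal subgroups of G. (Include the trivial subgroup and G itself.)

9

G has 45 subgroups. Checking conjugation-invariance by order — order 1: 1/1 normal; order 2: 1/19 normal; order 3: 1/1 normal; order 4: 0/9 normal; order 6: 1/7 normal; order 9: 1/1 normal; order 12: 0/3 normal; order 18: 3/3 normal; order 36: 1/1 normal.
Total normal subgroups: 9.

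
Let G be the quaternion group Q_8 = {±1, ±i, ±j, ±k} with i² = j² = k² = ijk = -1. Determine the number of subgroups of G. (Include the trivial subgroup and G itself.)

6

|G| = 8, so by Lagrange every subgroup order divides 8. Divisors: 1, 2, 4, 8.
Subgroups by order — order 1: 1; order 2: 1; order 4: 3; order 8: 1.
Total: 1 + 1 + 3 + 1 = 6.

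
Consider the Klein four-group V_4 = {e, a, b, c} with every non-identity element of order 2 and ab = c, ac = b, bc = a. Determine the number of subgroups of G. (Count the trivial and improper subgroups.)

5

|G| = 4, so by Lagrange every subgroup order divides 4. Divisors: 1, 2, 4.
Subgroups by order — order 1: 1; order 2: 3; order 4: 1.
Total: 1 + 3 + 1 = 5.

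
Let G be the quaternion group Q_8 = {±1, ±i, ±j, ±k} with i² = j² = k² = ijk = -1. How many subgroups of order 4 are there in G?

3

|G| = 8 and 4 | 8, so subgroups of order 4 are possible by Lagrange.
The subgroups of order 4 are: {1, -1, i, -i}; {1, -1, j, -j}; {1, -1, k, -k}.
So G has 3 subgroups of order 4.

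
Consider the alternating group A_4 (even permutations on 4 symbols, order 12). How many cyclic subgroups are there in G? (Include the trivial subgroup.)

8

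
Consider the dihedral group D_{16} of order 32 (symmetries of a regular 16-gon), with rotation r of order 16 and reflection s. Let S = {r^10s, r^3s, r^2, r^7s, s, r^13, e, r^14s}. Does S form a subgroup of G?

No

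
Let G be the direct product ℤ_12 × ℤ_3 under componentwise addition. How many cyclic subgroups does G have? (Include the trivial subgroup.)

15

A cyclic subgroup of order d is generated by each of its φ(d) elements of order d, so the cyclic subgroups of order d number (#elements of order d)/φ(d).
Cyclic subgroups by order — order 1: 1; order 2: 1; order 3: 4; order 4: 1; order 6: 4; order 12: 4.
Total: 15.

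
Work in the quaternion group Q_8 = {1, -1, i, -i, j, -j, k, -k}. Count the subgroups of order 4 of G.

|G| = 8 and 4 | 8, so subgroups of order 4 are possible by Lagrange.
The subgroups of order 4 are: {1, -1, i, -i}; {1, -1, j, -j}; {1, -1, k, -k}.
So G has 3 subgroups of order 4.

3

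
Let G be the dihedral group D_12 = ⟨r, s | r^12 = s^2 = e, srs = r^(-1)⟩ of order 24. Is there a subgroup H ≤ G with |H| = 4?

Yes

4 | 24. A subgroup of order 4 is {e, r^6, r^4s, r^10s}.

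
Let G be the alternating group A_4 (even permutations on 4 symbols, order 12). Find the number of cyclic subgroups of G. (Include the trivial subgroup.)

A cyclic subgroup of order d is generated by each of its φ(d) elements of order d, so the cyclic subgroups of order d number (#elements of order d)/φ(d).
Cyclic subgroups by order — order 1: 1; order 2: 3; order 3: 4.
Total: 8.

8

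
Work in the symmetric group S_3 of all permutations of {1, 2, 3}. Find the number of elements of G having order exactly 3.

The elements of order 3 are: (1 2 3), (1 3 2).
That's 2.

2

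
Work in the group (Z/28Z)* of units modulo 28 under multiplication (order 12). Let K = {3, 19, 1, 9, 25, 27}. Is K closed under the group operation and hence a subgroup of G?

|K| = 6 divides |G| = 12, consistent with Lagrange.
K contains the identity, every element's inverse is in K, and K is closed under ·: it is a subgroup.
In fact K = ⟨3⟩.

Yes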